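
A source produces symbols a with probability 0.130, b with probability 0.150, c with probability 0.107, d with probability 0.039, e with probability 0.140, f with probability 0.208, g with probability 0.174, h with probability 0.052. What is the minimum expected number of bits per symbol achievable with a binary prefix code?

Repeatedly combine the two least-probable nodes; the expected code length is the sum of the merged weights.
merge 39/1000 + 13/250 → 91/1000
merge 91/1000 + 107/1000 → 99/500
merge 13/100 + 7/50 → 27/100
merge 3/20 + 87/500 → 81/250
merge 99/500 + 26/125 → 203/500
merge 27/100 + 81/250 → 297/500
merge 203/500 + 297/500 → 1
L = 91/1000 + 99/500 + 27/100 + 81/250 + 203/500 + 297/500 + 1 = 2883/1000 = 2.883 bits/symbol.

2.883 bits/symbol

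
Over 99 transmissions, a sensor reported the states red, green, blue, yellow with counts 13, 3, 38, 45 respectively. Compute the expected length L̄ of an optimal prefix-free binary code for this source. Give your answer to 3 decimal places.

Probabilities are the counts divided by 99.
Repeatedly combine the two least-probable nodes; the expected code length is the sum of the merged weights.
merge 1/33 + 13/99 → 16/99
merge 16/99 + 38/99 → 6/11
merge 5/11 + 6/11 → 1
L = 16/99 + 6/11 + 1 = 169/99 ≈ 1.707 bits/symbol.

1.707 bits/symbol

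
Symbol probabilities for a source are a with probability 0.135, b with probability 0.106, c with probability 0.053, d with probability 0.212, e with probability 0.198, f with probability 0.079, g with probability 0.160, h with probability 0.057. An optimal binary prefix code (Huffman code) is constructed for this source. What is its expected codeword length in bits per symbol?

2.885 bits/symbol

Repeatedly combine the two least-probable nodes; the expected code length is the sum of the merged weights.
merge 53/1000 + 57/1000 → 11/100
merge 79/1000 + 53/500 → 37/200
merge 11/100 + 27/200 → 49/200
merge 4/25 + 37/200 → 69/200
merge 99/500 + 53/250 → 41/100
merge 49/200 + 69/200 → 59/100
merge 41/100 + 59/100 → 1
L = 11/100 + 37/200 + 49/200 + 69/200 + 41/100 + 59/100 + 1 = 577/200 = 2.885 bits/symbol.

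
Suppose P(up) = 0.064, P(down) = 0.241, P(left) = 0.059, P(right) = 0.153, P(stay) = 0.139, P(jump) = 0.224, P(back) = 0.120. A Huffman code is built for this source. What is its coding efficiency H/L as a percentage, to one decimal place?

Entropy H = −Σ p log₂ p ≈ 2.6501 bits.
Huffman merges: 59/1000+8/125→123/1000; 3/25+123/1000→243/1000; 139/1000+153/1000→73/250; 28/125+241/1000→93/200; 243/1000+73/250→107/200; 93/200+107/200→1. L = 1329/500 ≈ 2.6580.
Efficiency = H/L = 2.6501/2.6580 = 99.7%.

99.7%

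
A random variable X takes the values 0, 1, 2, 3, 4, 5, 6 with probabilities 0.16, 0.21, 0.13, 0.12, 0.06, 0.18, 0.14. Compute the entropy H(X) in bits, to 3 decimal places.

2.732 bits

H = −Σ pᵢ log₂ pᵢ.
−0.16·log₂(0.16) = 0.4230
−0.21·log₂(0.21) = 0.4728
−0.13·log₂(0.13) = 0.3826
−0.12·log₂(0.12) = 0.3671
−0.06·log₂(0.06) = 0.2435
−0.18·log₂(0.18) = 0.4453
−0.14·log₂(0.14) = 0.3971
Sum ≈ 2.7315 → 2.732 bits.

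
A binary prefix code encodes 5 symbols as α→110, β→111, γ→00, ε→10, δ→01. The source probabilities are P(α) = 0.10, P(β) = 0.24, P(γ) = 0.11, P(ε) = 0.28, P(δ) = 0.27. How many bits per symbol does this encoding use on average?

2.34 bits/symbol

L̄ = Σ pᵢ·ℓᵢ = 0.10·3 + 0.24·3 + 0.11·2 + 0.28·2 + 0.27·2 = 2.34 bits/symbol.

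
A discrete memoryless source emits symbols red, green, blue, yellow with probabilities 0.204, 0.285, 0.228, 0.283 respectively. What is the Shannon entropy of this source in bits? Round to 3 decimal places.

1.986 bits

H = −Σ pᵢ log₂ pᵢ.
−0.204·log₂(0.204) = 0.4678
−0.285·log₂(0.285) = 0.5161
−0.228·log₂(0.228) = 0.4863
−0.283·log₂(0.283) = 0.5154
Sum ≈ 1.9856 → 1.986 bits.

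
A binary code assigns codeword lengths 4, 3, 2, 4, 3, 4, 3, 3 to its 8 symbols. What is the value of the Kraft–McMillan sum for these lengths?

0.9375

With common denominator 2^4 = 16: Σ 2^(−ℓᵢ) = 1/16 + 2/16 + 4/16 + 1/16 + 2/16 + 1/16 + 2/16 + 2/16 = 15/16 = 0.9375.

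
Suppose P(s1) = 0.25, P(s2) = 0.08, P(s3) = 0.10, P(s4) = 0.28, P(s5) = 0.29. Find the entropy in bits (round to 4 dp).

H = −Σ pᵢ log₂ pᵢ.
−0.25·log₂(0.25) = 0.5000
−0.08·log₂(0.08) = 0.2915
−0.10·log₂(0.10) = 0.3322
−0.28·log₂(0.28) = 0.5142
−0.29·log₂(0.29) = 0.5179
Sum ≈ 2.1558 → 2.1558 bits.

2.1558 bits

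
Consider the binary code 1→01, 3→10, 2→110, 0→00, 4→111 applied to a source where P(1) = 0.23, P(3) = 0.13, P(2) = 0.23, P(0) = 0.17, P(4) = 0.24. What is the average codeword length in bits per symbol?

L̄ = Σ pᵢ·ℓᵢ = 0.23·2 + 0.13·2 + 0.23·3 + 0.17·2 + 0.24·3 = 2.47 bits/symbol.

2.47 bits/symbol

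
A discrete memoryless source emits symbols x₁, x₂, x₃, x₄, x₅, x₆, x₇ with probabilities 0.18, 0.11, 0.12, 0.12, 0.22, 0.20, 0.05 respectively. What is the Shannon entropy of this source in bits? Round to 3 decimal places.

H = −Σ pᵢ log₂ pᵢ.
−0.18·log₂(0.18) = 0.4453
−0.11·log₂(0.11) = 0.3503
−0.12·log₂(0.12) = 0.3671
−0.12·log₂(0.12) = 0.3671
−0.22·log₂(0.22) = 0.4806
−0.20·log₂(0.20) = 0.4644
−0.05·log₂(0.05) = 0.2161
Sum ≈ 2.6908 → 2.691 bits.

2.691 bits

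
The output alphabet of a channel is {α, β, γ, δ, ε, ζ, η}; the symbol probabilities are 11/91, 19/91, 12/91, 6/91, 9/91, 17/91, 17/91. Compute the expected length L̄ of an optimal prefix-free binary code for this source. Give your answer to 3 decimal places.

Repeatedly combine the two least-probable nodes; the expected code length is the sum of the merged weights.
merge 6/91 + 9/91 → 15/91
merge 11/91 + 12/91 → 23/91
merge 15/91 + 17/91 → 32/91
merge 17/91 + 19/91 → 36/91
merge 23/91 + 32/91 → 55/91
merge 36/91 + 55/91 → 1
L = 15/91 + 23/91 + 32/91 + 36/91 + 55/91 + 1 = 36/13 ≈ 2.769 bits/symbol.

2.769 bits/symbol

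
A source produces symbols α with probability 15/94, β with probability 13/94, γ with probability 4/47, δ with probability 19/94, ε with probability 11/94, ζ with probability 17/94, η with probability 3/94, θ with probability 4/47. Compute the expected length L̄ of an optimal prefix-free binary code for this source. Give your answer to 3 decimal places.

Repeatedly combine the two least-probable nodes; the expected code length is the sum of the merged weights.
merge 3/94 + 4/47 → 11/94
merge 4/47 + 11/94 → 19/94
merge 11/94 + 13/94 → 12/47
merge 15/94 + 17/94 → 16/47
merge 19/94 + 19/94 → 19/47
merge 12/47 + 16/47 → 28/47
merge 19/47 + 28/47 → 1
L = 11/94 + 19/94 + 12/47 + 16/47 + 19/47 + 28/47 + 1 = 137/47 ≈ 2.915 bits/symbol.

2.915 bits/symbol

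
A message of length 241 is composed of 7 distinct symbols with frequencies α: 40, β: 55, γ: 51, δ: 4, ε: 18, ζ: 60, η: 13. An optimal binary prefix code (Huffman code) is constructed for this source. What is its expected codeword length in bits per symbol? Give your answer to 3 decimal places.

Probabilities are the counts divided by 241.
Repeatedly combine the two least-probable nodes; the expected code length is the sum of the merged weights.
merge 4/241 + 13/241 → 17/241
merge 17/241 + 18/241 → 35/241
merge 35/241 + 40/241 → 75/241
merge 51/241 + 55/241 → 106/241
merge 60/241 + 75/241 → 135/241
merge 106/241 + 135/241 → 1
L = 17/241 + 35/241 + 75/241 + 106/241 + 135/241 + 1 = 609/241 ≈ 2.527 bits/symbol.

2.527 bits/symbol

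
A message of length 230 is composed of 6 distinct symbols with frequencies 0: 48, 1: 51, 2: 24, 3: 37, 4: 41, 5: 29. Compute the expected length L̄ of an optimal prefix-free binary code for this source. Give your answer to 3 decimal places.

Probabilities are the counts divided by 230.
Repeatedly combine the two least-probable nodes; the expected code length is the sum of the merged weights.
merge 12/115 + 29/230 → 53/230
merge 37/230 + 41/230 → 39/115
merge 24/115 + 51/230 → 99/230
merge 53/230 + 39/115 → 131/230
merge 99/230 + 131/230 → 1
L = 53/230 + 39/115 + 99/230 + 131/230 + 1 = 591/230 ≈ 2.570 bits/symbol.

2.570 bits/symbol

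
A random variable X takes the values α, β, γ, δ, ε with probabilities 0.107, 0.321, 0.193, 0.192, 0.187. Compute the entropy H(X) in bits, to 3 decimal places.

H = −Σ pᵢ log₂ pᵢ.
−0.107·log₂(0.107) = 0.3450
−0.321·log₂(0.321) = 0.5262
−0.193·log₂(0.193) = 0.4581
−0.192·log₂(0.192) = 0.4571
−0.187·log₂(0.187) = 0.4523
Sum ≈ 2.2387 → 2.239 bits.

2.239 bits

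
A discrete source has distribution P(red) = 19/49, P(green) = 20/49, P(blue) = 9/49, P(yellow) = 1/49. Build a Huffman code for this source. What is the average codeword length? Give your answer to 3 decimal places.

1.796 bits/symbol

Repeatedly combine the two least-probable nodes; the expected code length is the sum of the merged weights.
merge 1/49 + 9/49 → 10/49
merge 10/49 + 19/49 → 29/49
merge 20/49 + 29/49 → 1
L = 10/49 + 29/49 + 1 = 88/49 ≈ 1.796 bits/symbol.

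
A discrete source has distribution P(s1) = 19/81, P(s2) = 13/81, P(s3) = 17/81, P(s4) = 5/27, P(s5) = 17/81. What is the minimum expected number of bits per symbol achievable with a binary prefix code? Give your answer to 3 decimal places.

Repeatedly combine the two least-probable nodes; the expected code length is the sum of the merged weights.
merge 13/81 + 5/27 → 28/81
merge 17/81 + 17/81 → 34/81
merge 19/81 + 28/81 → 47/81
merge 34/81 + 47/81 → 1
L = 28/81 + 34/81 + 47/81 + 1 = 190/81 ≈ 2.346 bits/symbol.

2.346 bits/symbol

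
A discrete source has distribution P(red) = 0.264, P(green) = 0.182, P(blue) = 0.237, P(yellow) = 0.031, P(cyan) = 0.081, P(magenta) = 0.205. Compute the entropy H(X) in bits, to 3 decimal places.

H = −Σ pᵢ log₂ pᵢ.
−0.264·log₂(0.264) = 0.5072
−0.182·log₂(0.182) = 0.4474
−0.237·log₂(0.237) = 0.4923
−0.031·log₂(0.031) = 0.1554
−0.081·log₂(0.081) = 0.2937
−0.205·log₂(0.205) = 0.4687
Sum ≈ 2.3646 → 2.365 bits.

2.365 bits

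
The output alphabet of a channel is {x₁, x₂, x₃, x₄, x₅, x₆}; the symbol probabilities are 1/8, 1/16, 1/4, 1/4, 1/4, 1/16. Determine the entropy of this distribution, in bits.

2.375 bits

Each probability is a power of 1/2, so log₂(1/p) is an integer.
H = Σ p·log₂(1/p) = 1/8·3 + 1/16·4 + 1/4·2 + 1/4·2 + 1/4·2 + 1/16·4 = 2.375 bits.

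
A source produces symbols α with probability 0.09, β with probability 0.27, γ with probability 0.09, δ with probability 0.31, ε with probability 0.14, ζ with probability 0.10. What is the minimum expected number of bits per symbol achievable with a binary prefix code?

2.42 bits/symbol

Repeatedly combine the two least-probable nodes; the expected code length is the sum of the merged weights.
merge 9/100 + 9/100 → 9/50
merge 1/10 + 7/50 → 6/25
merge 9/50 + 6/25 → 21/50
merge 27/100 + 31/100 → 29/50
merge 21/50 + 29/50 → 1
L = 9/50 + 6/25 + 21/50 + 29/50 + 1 = 121/50 = 2.42 bits/symbol.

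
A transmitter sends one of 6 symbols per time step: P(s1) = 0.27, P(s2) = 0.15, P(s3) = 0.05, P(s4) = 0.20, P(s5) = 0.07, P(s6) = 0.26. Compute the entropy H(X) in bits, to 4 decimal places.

2.3749 bits

H = −Σ pᵢ log₂ pᵢ.
−0.27·log₂(0.27) = 0.5100
−0.15·log₂(0.15) = 0.4105
−0.05·log₂(0.05) = 0.2161
−0.20·log₂(0.20) = 0.4644
−0.07·log₂(0.07) = 0.2686
−0.26·log₂(0.26) = 0.5053
Sum ≈ 2.3749 → 2.3749 bits.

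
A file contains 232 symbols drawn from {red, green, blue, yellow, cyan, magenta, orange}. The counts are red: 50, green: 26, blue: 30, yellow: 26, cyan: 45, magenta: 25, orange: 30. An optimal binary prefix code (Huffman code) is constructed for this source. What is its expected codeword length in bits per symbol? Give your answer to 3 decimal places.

2.784 bits/symbol

Probabilities are the counts divided by 232.
Repeatedly combine the two least-probable nodes; the expected code length is the sum of the merged weights.
merge 25/232 + 13/116 → 51/232
merge 13/116 + 15/116 → 7/29
merge 15/116 + 45/232 → 75/232
merge 25/116 + 51/232 → 101/232
merge 7/29 + 75/232 → 131/232
merge 101/232 + 131/232 → 1
L = 51/232 + 7/29 + 75/232 + 101/232 + 131/232 + 1 = 323/116 ≈ 2.784 bits/symbol.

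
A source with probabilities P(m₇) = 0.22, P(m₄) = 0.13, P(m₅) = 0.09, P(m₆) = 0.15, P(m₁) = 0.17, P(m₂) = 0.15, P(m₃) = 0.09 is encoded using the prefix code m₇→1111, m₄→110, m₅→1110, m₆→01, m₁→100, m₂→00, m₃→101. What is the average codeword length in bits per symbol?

L̄ = Σ pᵢ·ℓᵢ = 0.22·4 + 0.13·3 + 0.09·4 + 0.15·2 + 0.17·3 + 0.15·2 + 0.09·3 = 3.01 bits/symbol.

3.01 bits/symbol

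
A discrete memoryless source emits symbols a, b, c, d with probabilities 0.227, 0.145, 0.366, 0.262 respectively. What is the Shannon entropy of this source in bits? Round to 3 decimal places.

H = −Σ pᵢ log₂ pᵢ.
−0.227·log₂(0.227) = 0.4856
−0.145·log₂(0.145) = 0.4040
−0.366·log₂(0.366) = 0.5307
−0.262·log₂(0.262) = 0.5063
Sum ≈ 1.9266 → 1.927 bits.

1.927 bits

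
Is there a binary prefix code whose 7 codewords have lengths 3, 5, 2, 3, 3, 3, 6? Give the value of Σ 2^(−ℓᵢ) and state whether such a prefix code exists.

0.796875; yes

With common denominator 2^6 = 64: Σ 2^(−ℓᵢ) = 8/64 + 2/64 + 16/64 + 8/64 + 8/64 + 8/64 + 1/64 = 51/64 = 0.796875.
Kraft's inequality requires Σ ≤ 1; here Σ = 0.796875 ≤ 1, so such a prefix code exists.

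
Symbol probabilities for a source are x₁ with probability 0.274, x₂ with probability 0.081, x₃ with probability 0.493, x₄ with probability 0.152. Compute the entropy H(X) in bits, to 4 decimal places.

1.7216 bits

H = −Σ pᵢ log₂ pᵢ.
−0.274·log₂(0.274) = 0.5118
−0.081·log₂(0.081) = 0.2937
−0.493·log₂(0.493) = 0.5030
−0.152·log₂(0.152) = 0.4131
Sum ≈ 1.7216 → 1.7216 bits.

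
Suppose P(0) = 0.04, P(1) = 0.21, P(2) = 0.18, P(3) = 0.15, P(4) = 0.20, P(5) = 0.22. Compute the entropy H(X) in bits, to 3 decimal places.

2.459 bits

H = −Σ pᵢ log₂ pᵢ.
−0.04·log₂(0.04) = 0.1858
−0.21·log₂(0.21) = 0.4728
−0.18·log₂(0.18) = 0.4453
−0.15·log₂(0.15) = 0.4105
−0.20·log₂(0.20) = 0.4644
−0.22·log₂(0.22) = 0.4806
Sum ≈ 2.4594 → 2.459 bits.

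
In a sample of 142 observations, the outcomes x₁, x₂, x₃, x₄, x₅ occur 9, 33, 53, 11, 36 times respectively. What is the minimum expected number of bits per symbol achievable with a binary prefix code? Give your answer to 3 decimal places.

Probabilities are the counts divided by 142.
Repeatedly combine the two least-probable nodes; the expected code length is the sum of the merged weights.
merge 9/142 + 11/142 → 10/71
merge 10/71 + 33/142 → 53/142
merge 18/71 + 53/142 → 89/142
merge 53/142 + 89/142 → 1
L = 10/71 + 53/142 + 89/142 + 1 = 152/71 ≈ 2.141 bits/symbol.

2.141 bits/symbol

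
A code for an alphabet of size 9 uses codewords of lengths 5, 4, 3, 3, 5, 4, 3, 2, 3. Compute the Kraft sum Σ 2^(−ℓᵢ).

With common denominator 2^5 = 32: Σ 2^(−ℓᵢ) = 1/32 + 2/32 + 4/32 + 4/32 + 1/32 + 2/32 + 4/32 + 8/32 + 4/32 = 30/32 = 0.9375.

0.9375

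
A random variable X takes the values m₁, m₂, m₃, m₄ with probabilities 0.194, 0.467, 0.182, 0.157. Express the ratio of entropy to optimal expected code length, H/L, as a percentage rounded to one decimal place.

98.2%

Entropy H = −Σ p log₂ p ≈ 1.8387 bits.
Huffman merges: 157/1000+91/500→339/1000; 97/500+339/1000→533/1000; 467/1000+533/1000→1. L = 234/125 ≈ 1.8720.
Efficiency = H/L = 1.8387/1.8720 = 98.2%.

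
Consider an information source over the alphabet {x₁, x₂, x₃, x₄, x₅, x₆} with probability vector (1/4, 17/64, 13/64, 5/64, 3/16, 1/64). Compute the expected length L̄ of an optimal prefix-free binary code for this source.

Repeatedly combine the two least-probable nodes; the expected code length is the sum of the merged weights.
merge 1/64 + 5/64 → 3/32
merge 3/32 + 3/16 → 9/32
merge 13/64 + 1/4 → 29/64
merge 17/64 + 9/32 → 35/64
merge 29/64 + 35/64 → 1
L = 3/32 + 9/32 + 29/64 + 35/64 + 1 = 19/8 = 2.375 bits/symbol.

2.375 bits/symbol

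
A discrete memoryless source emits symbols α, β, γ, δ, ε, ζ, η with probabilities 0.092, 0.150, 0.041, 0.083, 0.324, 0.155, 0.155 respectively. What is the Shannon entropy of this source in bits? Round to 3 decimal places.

H = −Σ pᵢ log₂ pᵢ.
−0.092·log₂(0.092) = 0.3167
−0.150·log₂(0.150) = 0.4105
−0.041·log₂(0.041) = 0.1889
−0.083·log₂(0.083) = 0.2980
−0.324·log₂(0.324) = 0.5268
−0.155·log₂(0.155) = 0.4169
−0.155·log₂(0.155) = 0.4169
Sum ≈ 2.5748 → 2.575 bits.

2.575 bits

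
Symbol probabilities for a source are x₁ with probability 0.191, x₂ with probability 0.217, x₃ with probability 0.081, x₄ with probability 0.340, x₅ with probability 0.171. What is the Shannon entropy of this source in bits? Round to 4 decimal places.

H = −Σ pᵢ log₂ pᵢ.
−0.191·log₂(0.191) = 0.4562
−0.217·log₂(0.217) = 0.4783
−0.081·log₂(0.081) = 0.2937
−0.340·log₂(0.340) = 0.5292
−0.171·log₂(0.171) = 0.4357
Sum ≈ 2.1931 → 2.1931 bits.

2.1931 bits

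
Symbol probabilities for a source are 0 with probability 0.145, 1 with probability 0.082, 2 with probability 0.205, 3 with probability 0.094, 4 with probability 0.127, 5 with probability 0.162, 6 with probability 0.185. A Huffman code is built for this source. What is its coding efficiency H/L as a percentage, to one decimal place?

Entropy H = −Σ p log₂ p ≈ 2.7430 bits.
Huffman merges: 41/500+47/500→22/125; 127/1000+29/200→34/125; 81/500+22/125→169/500; 37/200+41/200→39/100; 34/125+169/500→61/100; 39/100+61/100→1. L = 1393/500 ≈ 2.7860.
Efficiency = H/L = 2.7430/2.7860 = 98.5%.

98.5%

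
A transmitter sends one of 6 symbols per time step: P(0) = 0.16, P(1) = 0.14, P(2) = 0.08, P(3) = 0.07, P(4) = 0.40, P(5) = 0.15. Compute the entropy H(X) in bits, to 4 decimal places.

H = −Σ pᵢ log₂ pᵢ.
−0.16·log₂(0.16) = 0.4230
−0.14·log₂(0.14) = 0.3971
−0.08·log₂(0.08) = 0.2915
−0.07·log₂(0.07) = 0.2686
−0.40·log₂(0.40) = 0.5288
−0.15·log₂(0.15) = 0.4105
Sum ≈ 2.3195 → 2.3195 bits.

2.3195 bits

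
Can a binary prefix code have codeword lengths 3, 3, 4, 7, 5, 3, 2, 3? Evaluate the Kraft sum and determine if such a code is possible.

0.8515625; yes

With common denominator 2^7 = 128: Σ 2^(−ℓᵢ) = 16/128 + 16/128 + 8/128 + 1/128 + 4/128 + 16/128 + 32/128 + 16/128 = 109/128 = 0.8515625.
Kraft's inequality requires Σ ≤ 1; here Σ = 0.8515625 ≤ 1, so such a prefix code exists.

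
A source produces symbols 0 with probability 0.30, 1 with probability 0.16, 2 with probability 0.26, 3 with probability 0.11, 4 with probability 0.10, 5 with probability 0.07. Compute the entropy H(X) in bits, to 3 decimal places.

H = −Σ pᵢ log₂ pᵢ.
−0.30·log₂(0.30) = 0.5211
−0.16·log₂(0.16) = 0.4230
−0.26·log₂(0.26) = 0.5053
−0.11·log₂(0.11) = 0.3503
−0.10·log₂(0.10) = 0.3322
−0.07·log₂(0.07) = 0.2686
Sum ≈ 2.4004 → 2.400 bits.

2.400 bits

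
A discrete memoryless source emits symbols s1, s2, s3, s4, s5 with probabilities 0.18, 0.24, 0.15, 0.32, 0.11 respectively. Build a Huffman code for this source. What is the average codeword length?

2.26 bits/symbol

Repeatedly combine the two least-probable nodes; the expected code length is the sum of the merged weights.
merge 11/100 + 3/20 → 13/50
merge 9/50 + 6/25 → 21/50
merge 13/50 + 8/25 → 29/50
merge 21/50 + 29/50 → 1
L = 13/50 + 21/50 + 29/50 + 1 = 113/50 = 2.26 bits/symbol.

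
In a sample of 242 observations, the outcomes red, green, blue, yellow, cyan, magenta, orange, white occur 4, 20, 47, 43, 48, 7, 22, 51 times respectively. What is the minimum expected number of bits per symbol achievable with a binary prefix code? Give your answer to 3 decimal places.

2.764 bits/symbol

Probabilities are the counts divided by 242.
Repeatedly combine the two least-probable nodes; the expected code length is the sum of the merged weights.
merge 2/121 + 7/242 → 1/22
merge 1/22 + 10/121 → 31/242
merge 1/11 + 31/242 → 53/242
merge 43/242 + 47/242 → 45/121
merge 24/121 + 51/242 → 9/22
merge 53/242 + 45/121 → 13/22
merge 9/22 + 13/22 → 1
L = 1/22 + 31/242 + 53/242 + 45/121 + 9/22 + 13/22 + 1 = 669/242 ≈ 2.764 bits/symbol.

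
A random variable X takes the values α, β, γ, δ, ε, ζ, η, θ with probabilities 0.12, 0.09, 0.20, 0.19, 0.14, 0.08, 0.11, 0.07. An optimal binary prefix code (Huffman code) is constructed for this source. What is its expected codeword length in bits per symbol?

2.95 bits/symbol

Repeatedly combine the two least-probable nodes; the expected code length is the sum of the merged weights.
merge 7/100 + 2/25 → 3/20
merge 9/100 + 11/100 → 1/5
merge 3/25 + 7/50 → 13/50
merge 3/20 + 19/100 → 17/50
merge 1/5 + 1/5 → 2/5
merge 13/50 + 17/50 → 3/5
merge 2/5 + 3/5 → 1
L = 3/20 + 1/5 + 13/50 + 17/50 + 2/5 + 3/5 + 1 = 59/20 = 2.95 bits/symbol.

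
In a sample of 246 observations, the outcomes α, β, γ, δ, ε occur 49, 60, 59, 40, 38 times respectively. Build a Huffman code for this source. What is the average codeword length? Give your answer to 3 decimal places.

Probabilities are the counts divided by 246.
Repeatedly combine the two least-probable nodes; the expected code length is the sum of the merged weights.
merge 19/123 + 20/123 → 13/41
merge 49/246 + 59/246 → 18/41
merge 10/41 + 13/41 → 23/41
merge 18/41 + 23/41 → 1
L = 13/41 + 18/41 + 23/41 + 1 = 95/41 ≈ 2.317 bits/symbol.

2.317 bits/symbol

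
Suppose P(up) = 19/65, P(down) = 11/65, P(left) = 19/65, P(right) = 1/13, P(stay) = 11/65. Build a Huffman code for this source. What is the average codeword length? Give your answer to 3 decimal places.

Repeatedly combine the two least-probable nodes; the expected code length is the sum of the merged weights.
merge 1/13 + 11/65 → 16/65
merge 11/65 + 16/65 → 27/65
merge 19/65 + 19/65 → 38/65
merge 27/65 + 38/65 → 1
L = 16/65 + 27/65 + 38/65 + 1 = 146/65 ≈ 2.246 bits/symbol.

2.246 bits/symbol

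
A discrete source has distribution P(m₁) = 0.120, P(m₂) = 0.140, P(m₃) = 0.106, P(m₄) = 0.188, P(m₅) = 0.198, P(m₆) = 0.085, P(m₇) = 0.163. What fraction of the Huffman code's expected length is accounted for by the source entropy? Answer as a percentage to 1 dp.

Entropy H = −Σ p log₂ p ≈ 2.7522 bits.
Huffman merges: 17/200+53/500→191/1000; 3/25+7/50→13/50; 163/1000+47/250→351/1000; 191/1000+99/500→389/1000; 13/50+351/1000→611/1000; 389/1000+611/1000→1. L = 1401/500 ≈ 2.8020.
Efficiency = H/L = 2.7522/2.8020 = 98.2%.

98.2%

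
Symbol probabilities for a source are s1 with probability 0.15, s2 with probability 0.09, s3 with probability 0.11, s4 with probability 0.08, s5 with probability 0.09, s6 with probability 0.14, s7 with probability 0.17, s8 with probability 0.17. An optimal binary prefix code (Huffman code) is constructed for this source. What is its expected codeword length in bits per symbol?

3 bits/symbol

Repeatedly combine the two least-probable nodes; the expected code length is the sum of the merged weights.
merge 2/25 + 9/100 → 17/100
merge 9/100 + 11/100 → 1/5
merge 7/50 + 3/20 → 29/100
merge 17/100 + 17/100 → 17/50
merge 17/100 + 1/5 → 37/100
merge 29/100 + 17/50 → 63/100
merge 37/100 + 63/100 → 1
L = 17/100 + 1/5 + 29/100 + 17/50 + 37/100 + 63/100 + 1 = 3 bits/symbol.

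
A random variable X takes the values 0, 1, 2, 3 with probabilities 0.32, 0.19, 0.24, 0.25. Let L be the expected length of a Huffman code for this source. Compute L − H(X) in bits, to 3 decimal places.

Entropy H = −Σ p log₂ p ≈ 1.9754 bits.
Huffman merges: 19/100+6/25→43/100; 1/4+8/25→57/100; 43/100+57/100→1. L = 2 ≈ 2.0000.
L − H = 2.0000 − 1.9754 = 0.025 bits.

0.025 bits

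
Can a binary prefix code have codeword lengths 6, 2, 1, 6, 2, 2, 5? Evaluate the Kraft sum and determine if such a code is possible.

1.3125; no

With common denominator 2^6 = 64: Σ 2^(−ℓᵢ) = 1/64 + 16/64 + 32/64 + 1/64 + 16/64 + 16/64 + 2/64 = 84/64 = 1.3125.
Kraft's inequality requires Σ ≤ 1; here Σ = 1.3125 > 1, so no such prefix code exists.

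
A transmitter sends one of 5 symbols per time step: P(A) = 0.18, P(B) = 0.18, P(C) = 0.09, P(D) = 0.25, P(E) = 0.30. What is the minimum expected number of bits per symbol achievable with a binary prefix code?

Repeatedly combine the two least-probable nodes; the expected code length is the sum of the merged weights.
merge 9/100 + 9/50 → 27/100
merge 9/50 + 1/4 → 43/100
merge 27/100 + 3/10 → 57/100
merge 43/100 + 57/100 → 1
L = 27/100 + 43/100 + 57/100 + 1 = 227/100 = 2.27 bits/symbol.

2.27 bits/symbol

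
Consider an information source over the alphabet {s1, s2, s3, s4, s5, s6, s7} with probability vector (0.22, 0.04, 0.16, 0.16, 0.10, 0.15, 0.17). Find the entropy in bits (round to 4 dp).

H = −Σ pᵢ log₂ pᵢ.
−0.22·log₂(0.22) = 0.4806
−0.04·log₂(0.04) = 0.1858
−0.16·log₂(0.16) = 0.4230
−0.16·log₂(0.16) = 0.4230
−0.10·log₂(0.10) = 0.3322
−0.15·log₂(0.15) = 0.4105
−0.17·log₂(0.17) = 0.4346
Sum ≈ 2.6897 → 2.6897 bits.

2.6897 bits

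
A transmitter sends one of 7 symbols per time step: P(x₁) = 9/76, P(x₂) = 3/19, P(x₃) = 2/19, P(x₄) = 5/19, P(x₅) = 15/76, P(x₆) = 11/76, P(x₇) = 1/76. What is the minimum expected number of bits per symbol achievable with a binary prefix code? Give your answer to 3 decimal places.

Repeatedly combine the two least-probable nodes; the expected code length is the sum of the merged weights.
merge 1/76 + 2/19 → 9/76
merge 9/76 + 9/76 → 9/38
merge 11/76 + 3/19 → 23/76
merge 15/76 + 9/38 → 33/76
merge 5/19 + 23/76 → 43/76
merge 33/76 + 43/76 → 1
L = 9/76 + 9/38 + 23/76 + 33/76 + 43/76 + 1 = 101/38 ≈ 2.658 bits/symbol.

2.658 bits/symbol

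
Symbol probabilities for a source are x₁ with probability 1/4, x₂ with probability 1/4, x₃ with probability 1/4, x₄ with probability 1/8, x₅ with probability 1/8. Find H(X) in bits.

2.25 bits

Each probability is a power of 1/2, so log₂(1/p) is an integer.
H = Σ p·log₂(1/p) = 1/4·2 + 1/4·2 + 1/4·2 + 1/8·3 + 1/8·3 = 2.25 bits.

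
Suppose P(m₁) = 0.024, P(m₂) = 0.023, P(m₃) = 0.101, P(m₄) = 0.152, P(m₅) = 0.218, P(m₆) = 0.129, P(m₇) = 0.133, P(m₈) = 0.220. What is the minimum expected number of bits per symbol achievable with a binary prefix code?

Repeatedly combine the two least-probable nodes; the expected code length is the sum of the merged weights.
merge 23/1000 + 3/125 → 47/1000
merge 47/1000 + 101/1000 → 37/250
merge 129/1000 + 133/1000 → 131/500
merge 37/250 + 19/125 → 3/10
merge 109/500 + 11/50 → 219/500
merge 131/500 + 3/10 → 281/500
merge 219/500 + 281/500 → 1
L = 47/1000 + 37/250 + 131/500 + 3/10 + 219/500 + 281/500 + 1 = 2757/1000 = 2.757 bits/symbol.

2.757 bits/symbol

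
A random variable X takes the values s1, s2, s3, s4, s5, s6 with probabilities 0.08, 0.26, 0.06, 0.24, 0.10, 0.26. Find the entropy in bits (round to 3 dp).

2.372 bits

H = −Σ pᵢ log₂ pᵢ.
−0.08·log₂(0.08) = 0.2915
−0.26·log₂(0.26) = 0.5053
−0.06·log₂(0.06) = 0.2435
−0.24·log₂(0.24) = 0.4941
−0.10·log₂(0.10) = 0.3322
−0.26·log₂(0.26) = 0.5053
Sum ≈ 2.3719 → 2.372 bits.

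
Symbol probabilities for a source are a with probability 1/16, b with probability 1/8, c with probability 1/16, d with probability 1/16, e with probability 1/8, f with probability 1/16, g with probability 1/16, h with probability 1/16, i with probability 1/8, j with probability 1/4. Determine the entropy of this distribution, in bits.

Each probability is a power of 1/2, so log₂(1/p) is an integer.
H = Σ p·log₂(1/p) = 1/16·4 + 1/8·3 + 1/16·4 + 1/16·4 + 1/8·3 + 1/16·4 + 1/16·4 + 1/16·4 + 1/8·3 + 1/4·2 = 3.125 bits.

3.125 bits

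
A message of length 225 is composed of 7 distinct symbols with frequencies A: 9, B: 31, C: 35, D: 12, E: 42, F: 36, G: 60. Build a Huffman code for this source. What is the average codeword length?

Probabilities are the counts divided by 225.
Repeatedly combine the two least-probable nodes; the expected code length is the sum of the merged weights.
merge 1/25 + 4/75 → 7/75
merge 7/75 + 31/225 → 52/225
merge 7/45 + 4/25 → 71/225
merge 14/75 + 52/225 → 94/225
merge 4/15 + 71/225 → 131/225
merge 94/225 + 131/225 → 1
L = 7/75 + 52/225 + 71/225 + 94/225 + 131/225 + 1 = 66/25 = 2.64 bits/symbol.

2.64 bits/symbol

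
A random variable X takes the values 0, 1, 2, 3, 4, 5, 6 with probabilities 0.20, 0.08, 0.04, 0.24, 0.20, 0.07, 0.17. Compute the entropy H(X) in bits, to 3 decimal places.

H = −Σ pᵢ log₂ pᵢ.
−0.20·log₂(0.20) = 0.4644
−0.08·log₂(0.08) = 0.2915
−0.04·log₂(0.04) = 0.1858
−0.24·log₂(0.24) = 0.4941
−0.20·log₂(0.20) = 0.4644
−0.07·log₂(0.07) = 0.2686
−0.17·log₂(0.17) = 0.4346
Sum ≈ 2.6033 → 2.603 bits.

2.603 bits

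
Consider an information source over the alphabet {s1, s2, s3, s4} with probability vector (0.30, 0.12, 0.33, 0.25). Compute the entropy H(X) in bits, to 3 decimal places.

H = −Σ pᵢ log₂ pᵢ.
−0.30·log₂(0.30) = 0.5211
−0.12·log₂(0.12) = 0.3671
−0.33·log₂(0.33) = 0.5278
−0.25·log₂(0.25) = 0.5000
Sum ≈ 1.9160 → 1.916 bits.

1.916 bits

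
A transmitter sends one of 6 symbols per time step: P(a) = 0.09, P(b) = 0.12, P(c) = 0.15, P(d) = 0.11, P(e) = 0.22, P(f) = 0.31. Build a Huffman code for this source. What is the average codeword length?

2.47 bits/symbol

Repeatedly combine the two least-probable nodes; the expected code length is the sum of the merged weights.
merge 9/100 + 11/100 → 1/5
merge 3/25 + 3/20 → 27/100
merge 1/5 + 11/50 → 21/50
merge 27/100 + 31/100 → 29/50
merge 21/50 + 29/50 → 1
L = 1/5 + 27/100 + 21/50 + 29/50 + 1 = 247/100 = 2.47 bits/symbol.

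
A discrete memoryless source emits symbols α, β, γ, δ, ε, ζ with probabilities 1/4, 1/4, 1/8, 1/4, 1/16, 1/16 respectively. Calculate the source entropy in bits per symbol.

2.375 bits

Each probability is a power of 1/2, so log₂(1/p) is an integer.
H = Σ p·log₂(1/p) = 1/4·2 + 1/4·2 + 1/8·3 + 1/4·2 + 1/16·4 + 1/16·4 = 2.375 bits.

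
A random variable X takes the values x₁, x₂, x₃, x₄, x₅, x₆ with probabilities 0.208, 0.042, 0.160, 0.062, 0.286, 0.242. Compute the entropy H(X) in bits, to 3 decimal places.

H = −Σ pᵢ log₂ pᵢ.
−0.208·log₂(0.208) = 0.4712
−0.042·log₂(0.042) = 0.1921
−0.160·log₂(0.160) = 0.4230
−0.062·log₂(0.062) = 0.2487
−0.286·log₂(0.286) = 0.5165
−0.242·log₂(0.242) = 0.4954
Sum ≈ 2.3469 → 2.347 bits.

2.347 bits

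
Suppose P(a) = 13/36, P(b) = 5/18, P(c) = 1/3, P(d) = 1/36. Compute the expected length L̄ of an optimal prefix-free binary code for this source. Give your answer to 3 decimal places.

1.944 bits/symbol

Repeatedly combine the two least-probable nodes; the expected code length is the sum of the merged weights.
merge 1/36 + 5/18 → 11/36
merge 11/36 + 1/3 → 23/36
merge 13/36 + 23/36 → 1
L = 11/36 + 23/36 + 1 = 35/18 ≈ 1.944 bits/symbol.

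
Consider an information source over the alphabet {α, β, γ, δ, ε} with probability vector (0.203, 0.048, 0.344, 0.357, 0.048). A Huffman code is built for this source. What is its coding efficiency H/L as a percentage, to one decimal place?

Entropy H = −Σ p log₂ p ≈ 1.9476 bits.
Huffman merges: 6/125+6/125→12/125; 12/125+203/1000→299/1000; 299/1000+43/125→643/1000; 357/1000+643/1000→1. L = 1019/500 ≈ 2.0380.
Efficiency = H/L = 1.9476/2.0380 = 95.6%.

95.6%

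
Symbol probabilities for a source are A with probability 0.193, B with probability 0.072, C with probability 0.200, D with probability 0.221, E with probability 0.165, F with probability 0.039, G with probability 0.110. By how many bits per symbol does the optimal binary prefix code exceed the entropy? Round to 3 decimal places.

Entropy H = −Σ p log₂ p ≈ 2.6388 bits.
Huffman merges: 39/1000+9/125→111/1000; 11/100+111/1000→221/1000; 33/200+193/1000→179/500; 1/5+221/1000→421/1000; 221/1000+179/500→579/1000; 421/1000+579/1000→1. L = 269/100 ≈ 2.6900.
L − H = 2.6900 − 2.6388 = 0.051 bits.

0.051 bits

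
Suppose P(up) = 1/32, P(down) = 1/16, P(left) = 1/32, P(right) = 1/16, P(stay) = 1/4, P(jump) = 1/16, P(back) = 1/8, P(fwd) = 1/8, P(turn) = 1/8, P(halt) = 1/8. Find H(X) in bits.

Each probability is a power of 1/2, so log₂(1/p) is an integer.
H = Σ p·log₂(1/p) = 1/32·5 + 1/16·4 + 1/32·5 + 1/16·4 + 1/4·2 + 1/16·4 + 1/8·3 + 1/8·3 + 1/8·3 + 1/8·3 = 3.0625 bits.

3.0625 bits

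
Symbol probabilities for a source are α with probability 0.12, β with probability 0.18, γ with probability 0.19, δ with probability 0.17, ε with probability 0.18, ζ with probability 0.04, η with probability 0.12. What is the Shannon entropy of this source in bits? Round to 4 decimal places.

2.7003 bits

H = −Σ pᵢ log₂ pᵢ.
−0.12·log₂(0.12) = 0.3671
−0.18·log₂(0.18) = 0.4453
−0.19·log₂(0.19) = 0.4552
−0.17·log₂(0.17) = 0.4346
−0.18·log₂(0.18) = 0.4453
−0.04·log₂(0.04) = 0.1858
−0.12·log₂(0.12) = 0.3671
Sum ≈ 2.7003 → 2.7003 bits.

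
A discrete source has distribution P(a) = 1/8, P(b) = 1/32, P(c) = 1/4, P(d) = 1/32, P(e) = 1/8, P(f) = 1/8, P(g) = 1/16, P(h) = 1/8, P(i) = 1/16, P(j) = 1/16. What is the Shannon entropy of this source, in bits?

Each probability is a power of 1/2, so log₂(1/p) is an integer.
H = Σ p·log₂(1/p) = 1/8·3 + 1/32·5 + 1/4·2 + 1/32·5 + 1/8·3 + 1/8·3 + 1/16·4 + 1/8·3 + 1/16·4 + 1/16·4 = 3.0625 bits.

3.0625 bits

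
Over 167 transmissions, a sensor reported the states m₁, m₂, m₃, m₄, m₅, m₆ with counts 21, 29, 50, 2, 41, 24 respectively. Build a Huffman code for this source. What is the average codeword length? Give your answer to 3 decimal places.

2.419 bits/symbol

Probabilities are the counts divided by 167.
Repeatedly combine the two least-probable nodes; the expected code length is the sum of the merged weights.
merge 2/167 + 21/167 → 23/167
merge 23/167 + 24/167 → 47/167
merge 29/167 + 41/167 → 70/167
merge 47/167 + 50/167 → 97/167
merge 70/167 + 97/167 → 1
L = 23/167 + 47/167 + 70/167 + 97/167 + 1 = 404/167 ≈ 2.419 bits/symbol.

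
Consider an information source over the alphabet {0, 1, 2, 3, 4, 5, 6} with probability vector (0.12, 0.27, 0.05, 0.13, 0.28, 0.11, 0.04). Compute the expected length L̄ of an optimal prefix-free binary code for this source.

Repeatedly combine the two least-probable nodes; the expected code length is the sum of the merged weights.
merge 1/25 + 1/20 → 9/100
merge 9/100 + 11/100 → 1/5
merge 3/25 + 13/100 → 1/4
merge 1/5 + 1/4 → 9/20
merge 27/100 + 7/25 → 11/20
merge 9/20 + 11/20 → 1
L = 9/100 + 1/5 + 1/4 + 9/20 + 11/20 + 1 = 127/50 = 2.54 bits/symbol.

2.54 bits/symbol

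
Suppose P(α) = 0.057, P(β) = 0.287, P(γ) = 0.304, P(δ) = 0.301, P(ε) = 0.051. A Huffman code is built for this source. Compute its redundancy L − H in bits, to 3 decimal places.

0.093 bits

Entropy H = −Σ p log₂ p ≈ 2.0150 bits.
Huffman merges: 51/1000+57/1000→27/250; 27/250+287/1000→79/200; 301/1000+38/125→121/200; 79/200+121/200→1. L = 527/250 ≈ 2.1080.
L − H = 2.1080 − 2.0150 = 0.093 bits.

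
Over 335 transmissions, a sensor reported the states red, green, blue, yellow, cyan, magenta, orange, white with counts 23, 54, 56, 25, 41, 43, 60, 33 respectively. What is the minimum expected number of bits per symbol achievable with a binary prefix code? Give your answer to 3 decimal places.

Probabilities are the counts divided by 335.
Repeatedly combine the two least-probable nodes; the expected code length is the sum of the merged weights.
merge 23/335 + 5/67 → 48/335
merge 33/335 + 41/335 → 74/335
merge 43/335 + 48/335 → 91/335
merge 54/335 + 56/335 → 22/67
merge 12/67 + 74/335 → 2/5
merge 91/335 + 22/67 → 3/5
merge 2/5 + 3/5 → 1
L = 48/335 + 74/335 + 91/335 + 22/67 + 2/5 + 3/5 + 1 = 993/335 ≈ 2.964 bits/symbol.

2.964 bits/symbol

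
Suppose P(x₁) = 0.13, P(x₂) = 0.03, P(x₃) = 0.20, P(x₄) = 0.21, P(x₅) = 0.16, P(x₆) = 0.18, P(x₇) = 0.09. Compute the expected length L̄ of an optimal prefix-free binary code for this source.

Repeatedly combine the two least-probable nodes; the expected code length is the sum of the merged weights.
merge 3/100 + 9/100 → 3/25
merge 3/25 + 13/100 → 1/4
merge 4/25 + 9/50 → 17/50
merge 1/5 + 21/100 → 41/100
merge 1/4 + 17/50 → 59/100
merge 41/100 + 59/100 → 1
L = 3/25 + 1/4 + 17/50 + 41/100 + 59/100 + 1 = 271/100 = 2.71 bits/symbol.

2.71 bits/symbol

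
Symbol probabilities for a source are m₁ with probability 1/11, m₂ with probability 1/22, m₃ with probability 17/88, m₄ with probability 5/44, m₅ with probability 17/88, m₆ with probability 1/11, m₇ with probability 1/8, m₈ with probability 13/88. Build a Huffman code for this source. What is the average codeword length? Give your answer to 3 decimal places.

2.943 bits/symbol

Repeatedly combine the two least-probable nodes; the expected code length is the sum of the merged weights.
merge 1/22 + 1/11 → 3/22
merge 1/11 + 5/44 → 9/44
merge 1/8 + 3/22 → 23/88
merge 13/88 + 17/88 → 15/44
merge 17/88 + 9/44 → 35/88
merge 23/88 + 15/44 → 53/88
merge 35/88 + 53/88 → 1
L = 3/22 + 9/44 + 23/88 + 15/44 + 35/88 + 53/88 + 1 = 259/88 ≈ 2.943 bits/symbol.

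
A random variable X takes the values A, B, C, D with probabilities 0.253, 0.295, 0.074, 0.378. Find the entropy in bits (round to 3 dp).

H = −Σ pᵢ log₂ pᵢ.
−0.253·log₂(0.253) = 0.5016
−0.295·log₂(0.295) = 0.5196
−0.074·log₂(0.074) = 0.2780
−0.378·log₂(0.378) = 0.5305
Sum ≈ 1.8297 → 1.830 bits.

1.830 bits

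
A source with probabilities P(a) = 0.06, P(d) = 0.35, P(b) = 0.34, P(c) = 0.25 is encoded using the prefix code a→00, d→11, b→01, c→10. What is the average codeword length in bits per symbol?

2 bits/symbol

L̄ = Σ pᵢ·ℓᵢ = 0.06·2 + 0.35·2 + 0.34·2 + 0.25·2 = 2 bits/symbol.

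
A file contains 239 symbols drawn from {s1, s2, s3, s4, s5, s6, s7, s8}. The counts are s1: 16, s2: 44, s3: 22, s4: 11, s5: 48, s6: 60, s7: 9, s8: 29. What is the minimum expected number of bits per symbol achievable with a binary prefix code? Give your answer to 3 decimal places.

Probabilities are the counts divided by 239.
Repeatedly combine the two least-probable nodes; the expected code length is the sum of the merged weights.
merge 9/239 + 11/239 → 20/239
merge 16/239 + 20/239 → 36/239
merge 22/239 + 29/239 → 51/239
merge 36/239 + 44/239 → 80/239
merge 48/239 + 51/239 → 99/239
merge 60/239 + 80/239 → 140/239
merge 99/239 + 140/239 → 1
L = 20/239 + 36/239 + 51/239 + 80/239 + 99/239 + 140/239 + 1 = 665/239 ≈ 2.782 bits/symbol.

2.782 bits/symbol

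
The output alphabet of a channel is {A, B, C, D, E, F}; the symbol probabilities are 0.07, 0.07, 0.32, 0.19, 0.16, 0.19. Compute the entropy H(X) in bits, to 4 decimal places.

H = −Σ pᵢ log₂ pᵢ.
−0.07·log₂(0.07) = 0.2686
−0.07·log₂(0.07) = 0.2686
−0.32·log₂(0.32) = 0.5260
−0.19·log₂(0.19) = 0.4552
−0.16·log₂(0.16) = 0.4230
−0.19·log₂(0.19) = 0.4552
Sum ≈ 2.3966 → 2.3966 bits.

2.3966 bits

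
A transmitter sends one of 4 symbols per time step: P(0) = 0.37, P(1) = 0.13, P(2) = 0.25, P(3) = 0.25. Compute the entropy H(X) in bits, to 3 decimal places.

1.913 bits

H = −Σ pᵢ log₂ pᵢ.
−0.37·log₂(0.37) = 0.5307
−0.13·log₂(0.13) = 0.3826
−0.25·log₂(0.25) = 0.5000
−0.25·log₂(0.25) = 0.5000
Sum ≈ 1.9134 → 1.913 bits.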